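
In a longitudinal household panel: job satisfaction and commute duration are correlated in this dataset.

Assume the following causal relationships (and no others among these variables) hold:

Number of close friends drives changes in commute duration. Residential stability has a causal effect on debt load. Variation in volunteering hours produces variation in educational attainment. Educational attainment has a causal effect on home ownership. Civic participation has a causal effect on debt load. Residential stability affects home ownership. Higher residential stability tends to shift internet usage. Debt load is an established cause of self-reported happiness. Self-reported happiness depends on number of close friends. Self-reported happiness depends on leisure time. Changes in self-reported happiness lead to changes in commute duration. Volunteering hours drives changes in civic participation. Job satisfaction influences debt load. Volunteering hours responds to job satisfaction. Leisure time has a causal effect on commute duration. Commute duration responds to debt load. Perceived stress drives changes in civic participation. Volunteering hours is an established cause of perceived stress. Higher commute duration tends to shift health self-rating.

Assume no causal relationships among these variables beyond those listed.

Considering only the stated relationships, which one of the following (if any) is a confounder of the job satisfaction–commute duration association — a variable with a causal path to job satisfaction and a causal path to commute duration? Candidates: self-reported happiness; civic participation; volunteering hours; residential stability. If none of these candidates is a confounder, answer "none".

None of the listed candidates has causal paths to both job satisfaction and commute duration in the stated relationships, so none is a common cause.

none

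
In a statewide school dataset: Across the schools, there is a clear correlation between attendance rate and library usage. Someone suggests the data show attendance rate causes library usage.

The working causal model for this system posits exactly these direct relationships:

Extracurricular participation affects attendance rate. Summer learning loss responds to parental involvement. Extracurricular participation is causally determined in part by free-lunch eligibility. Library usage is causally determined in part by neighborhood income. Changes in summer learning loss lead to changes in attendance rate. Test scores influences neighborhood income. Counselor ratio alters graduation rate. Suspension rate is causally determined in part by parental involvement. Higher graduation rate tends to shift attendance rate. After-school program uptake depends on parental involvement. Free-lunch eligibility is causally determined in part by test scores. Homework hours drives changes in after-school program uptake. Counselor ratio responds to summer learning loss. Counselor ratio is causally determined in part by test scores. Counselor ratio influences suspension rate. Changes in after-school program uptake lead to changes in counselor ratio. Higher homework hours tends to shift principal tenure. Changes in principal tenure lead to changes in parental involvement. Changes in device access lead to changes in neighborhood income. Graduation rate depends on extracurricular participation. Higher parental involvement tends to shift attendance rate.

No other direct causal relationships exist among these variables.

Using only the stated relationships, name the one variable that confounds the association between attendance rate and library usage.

test scores

Test scores has a causal path to attendance rate (test scores → free-lunch eligibility → extracurricular participation → attendance rate) and a separate causal path to library usage (test scores → neighborhood income → library usage), so it is a common cause of both.
No stated relationship gives attendance rate a causal route to library usage, so the correlation is explained by the shared upstream cause rather than a direct effect.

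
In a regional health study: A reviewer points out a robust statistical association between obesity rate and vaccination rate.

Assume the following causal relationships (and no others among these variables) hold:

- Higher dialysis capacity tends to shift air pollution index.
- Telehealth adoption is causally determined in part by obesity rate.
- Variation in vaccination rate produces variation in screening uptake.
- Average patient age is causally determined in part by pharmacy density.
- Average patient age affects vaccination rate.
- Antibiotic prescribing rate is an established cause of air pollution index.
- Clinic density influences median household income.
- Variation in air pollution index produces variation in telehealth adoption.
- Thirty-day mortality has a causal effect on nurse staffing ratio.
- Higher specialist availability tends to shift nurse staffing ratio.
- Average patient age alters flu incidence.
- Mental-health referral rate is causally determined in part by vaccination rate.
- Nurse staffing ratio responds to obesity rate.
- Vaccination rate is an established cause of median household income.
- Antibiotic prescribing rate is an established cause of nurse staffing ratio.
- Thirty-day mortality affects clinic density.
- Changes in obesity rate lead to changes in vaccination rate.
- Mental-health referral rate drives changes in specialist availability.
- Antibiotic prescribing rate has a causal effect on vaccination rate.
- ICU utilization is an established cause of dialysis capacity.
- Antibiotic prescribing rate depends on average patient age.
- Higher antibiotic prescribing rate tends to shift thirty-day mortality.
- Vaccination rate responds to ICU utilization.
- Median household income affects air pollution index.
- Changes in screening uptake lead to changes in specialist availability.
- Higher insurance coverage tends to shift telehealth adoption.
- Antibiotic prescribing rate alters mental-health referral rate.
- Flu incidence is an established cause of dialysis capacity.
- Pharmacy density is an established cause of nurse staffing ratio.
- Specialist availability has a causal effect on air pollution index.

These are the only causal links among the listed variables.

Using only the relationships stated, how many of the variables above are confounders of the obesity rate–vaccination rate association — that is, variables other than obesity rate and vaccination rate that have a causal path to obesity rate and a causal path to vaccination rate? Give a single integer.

0

No listed variable has a causal path to both obesity rate and vaccination rate, so there are no common causes.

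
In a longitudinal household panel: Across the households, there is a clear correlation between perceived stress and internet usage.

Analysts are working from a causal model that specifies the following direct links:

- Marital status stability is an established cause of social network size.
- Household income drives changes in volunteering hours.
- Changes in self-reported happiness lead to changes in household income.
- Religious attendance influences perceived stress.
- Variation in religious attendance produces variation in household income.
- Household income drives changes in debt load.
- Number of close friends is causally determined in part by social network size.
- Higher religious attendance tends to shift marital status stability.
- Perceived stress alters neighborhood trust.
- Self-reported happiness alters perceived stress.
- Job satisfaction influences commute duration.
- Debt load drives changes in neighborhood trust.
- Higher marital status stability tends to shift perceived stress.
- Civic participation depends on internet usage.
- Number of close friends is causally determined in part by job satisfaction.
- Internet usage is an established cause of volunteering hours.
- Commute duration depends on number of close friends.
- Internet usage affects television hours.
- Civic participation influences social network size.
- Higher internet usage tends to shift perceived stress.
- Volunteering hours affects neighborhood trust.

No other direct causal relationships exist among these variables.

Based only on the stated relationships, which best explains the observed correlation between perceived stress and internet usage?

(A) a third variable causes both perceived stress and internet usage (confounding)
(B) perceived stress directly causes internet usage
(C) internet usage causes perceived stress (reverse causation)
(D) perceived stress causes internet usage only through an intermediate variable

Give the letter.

C

The stated link runs internet usage → perceived stress; perceived stress has no causal path to internet usage. No variable causes both, so confounding is ruled out. The correlation reflects reverse causation.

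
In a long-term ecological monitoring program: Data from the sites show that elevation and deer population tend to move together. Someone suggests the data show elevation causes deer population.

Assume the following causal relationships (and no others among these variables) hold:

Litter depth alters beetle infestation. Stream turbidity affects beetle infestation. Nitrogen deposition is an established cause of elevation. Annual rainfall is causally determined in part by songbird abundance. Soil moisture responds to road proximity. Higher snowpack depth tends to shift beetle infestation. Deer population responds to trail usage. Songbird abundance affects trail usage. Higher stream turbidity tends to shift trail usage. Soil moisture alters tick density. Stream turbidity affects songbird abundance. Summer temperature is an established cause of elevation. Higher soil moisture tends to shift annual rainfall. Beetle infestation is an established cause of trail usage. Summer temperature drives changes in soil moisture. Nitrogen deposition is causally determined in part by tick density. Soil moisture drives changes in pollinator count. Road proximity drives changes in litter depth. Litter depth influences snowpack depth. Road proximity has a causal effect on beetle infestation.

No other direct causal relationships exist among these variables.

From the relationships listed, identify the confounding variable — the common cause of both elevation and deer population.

road proximity

Road proximity has a causal path to elevation (road proximity → soil moisture → tick density → nitrogen deposition → elevation) and a separate causal path to deer population (road proximity → beetle infestation → trail usage → deer population), so it is a common cause of both.
No stated relationship gives elevation a causal route to deer population, so the correlation is explained by the shared upstream cause rather than a direct effect.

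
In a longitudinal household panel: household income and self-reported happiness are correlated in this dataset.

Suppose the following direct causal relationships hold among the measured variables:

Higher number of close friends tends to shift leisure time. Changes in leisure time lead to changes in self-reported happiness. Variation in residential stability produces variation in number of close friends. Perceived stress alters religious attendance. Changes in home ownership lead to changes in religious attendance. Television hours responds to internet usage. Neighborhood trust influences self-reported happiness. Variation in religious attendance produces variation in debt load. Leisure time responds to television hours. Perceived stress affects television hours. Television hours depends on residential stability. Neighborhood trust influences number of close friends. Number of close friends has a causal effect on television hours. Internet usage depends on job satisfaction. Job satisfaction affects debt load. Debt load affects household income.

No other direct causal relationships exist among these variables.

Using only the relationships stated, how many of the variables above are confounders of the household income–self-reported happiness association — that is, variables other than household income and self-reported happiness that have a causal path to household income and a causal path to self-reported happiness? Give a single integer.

The common causes are: job satisfaction (to household income via job satisfaction → debt load → household income; to self-reported happiness via job satisfaction → internet usage → television hours → leisure time → self-reported happiness); perceived stress (to household income via perceived stress → religious attendance → debt load → household income; to self-reported happiness via perceived stress → television hours → leisure time → self-reported happiness).
Every other variable lacks a causal path to at least one of household income and self-reported happiness.

2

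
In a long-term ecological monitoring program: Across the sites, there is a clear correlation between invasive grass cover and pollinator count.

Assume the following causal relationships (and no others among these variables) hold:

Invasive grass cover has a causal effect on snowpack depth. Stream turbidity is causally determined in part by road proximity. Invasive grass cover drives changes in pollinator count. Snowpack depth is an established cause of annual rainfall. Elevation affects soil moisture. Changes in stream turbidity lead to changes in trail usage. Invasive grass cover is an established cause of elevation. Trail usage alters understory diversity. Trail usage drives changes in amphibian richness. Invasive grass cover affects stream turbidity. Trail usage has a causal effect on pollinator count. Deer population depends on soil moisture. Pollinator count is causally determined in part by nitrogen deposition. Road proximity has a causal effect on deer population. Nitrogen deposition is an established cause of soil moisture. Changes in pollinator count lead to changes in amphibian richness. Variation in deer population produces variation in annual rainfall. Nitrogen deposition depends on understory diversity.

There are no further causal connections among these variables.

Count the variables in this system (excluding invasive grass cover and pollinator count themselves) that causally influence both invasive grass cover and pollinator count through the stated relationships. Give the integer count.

No listed variable has a causal path to both invasive grass cover and pollinator count, so there are no common causes.

0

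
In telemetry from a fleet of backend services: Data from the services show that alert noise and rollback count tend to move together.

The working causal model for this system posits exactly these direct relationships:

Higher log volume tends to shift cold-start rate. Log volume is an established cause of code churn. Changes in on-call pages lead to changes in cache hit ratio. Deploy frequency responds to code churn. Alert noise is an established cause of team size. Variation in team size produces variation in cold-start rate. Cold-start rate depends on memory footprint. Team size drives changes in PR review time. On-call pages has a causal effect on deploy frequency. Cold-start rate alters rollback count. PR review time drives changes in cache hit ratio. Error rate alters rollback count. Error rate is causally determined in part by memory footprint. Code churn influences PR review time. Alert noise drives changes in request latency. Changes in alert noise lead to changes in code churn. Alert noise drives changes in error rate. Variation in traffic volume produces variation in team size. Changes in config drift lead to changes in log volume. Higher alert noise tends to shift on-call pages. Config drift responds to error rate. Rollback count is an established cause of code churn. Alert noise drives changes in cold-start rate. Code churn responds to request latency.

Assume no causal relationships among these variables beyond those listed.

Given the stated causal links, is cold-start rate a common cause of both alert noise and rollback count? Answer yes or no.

no

Cold-start rate has no stated causal path to alert noise. A confounder must cause both variables, so cold-start rate does not qualify.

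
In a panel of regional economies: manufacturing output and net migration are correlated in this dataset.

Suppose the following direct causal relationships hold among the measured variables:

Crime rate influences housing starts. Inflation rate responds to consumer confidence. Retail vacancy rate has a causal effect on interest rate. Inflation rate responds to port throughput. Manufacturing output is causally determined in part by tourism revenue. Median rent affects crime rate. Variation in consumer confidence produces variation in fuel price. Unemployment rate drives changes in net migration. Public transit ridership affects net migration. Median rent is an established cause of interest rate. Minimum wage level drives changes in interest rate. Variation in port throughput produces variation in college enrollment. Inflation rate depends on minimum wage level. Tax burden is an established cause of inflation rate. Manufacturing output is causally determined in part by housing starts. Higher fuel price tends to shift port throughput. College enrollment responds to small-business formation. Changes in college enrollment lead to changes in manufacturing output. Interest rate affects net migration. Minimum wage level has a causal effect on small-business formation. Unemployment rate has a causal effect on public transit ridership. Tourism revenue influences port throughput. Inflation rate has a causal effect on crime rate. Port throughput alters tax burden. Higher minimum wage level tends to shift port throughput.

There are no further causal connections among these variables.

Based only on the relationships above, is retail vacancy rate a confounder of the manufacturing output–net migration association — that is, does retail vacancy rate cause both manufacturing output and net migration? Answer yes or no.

no

Retail vacancy rate has no stated causal path to manufacturing output. A confounder must cause both variables, so retail vacancy rate does not qualify.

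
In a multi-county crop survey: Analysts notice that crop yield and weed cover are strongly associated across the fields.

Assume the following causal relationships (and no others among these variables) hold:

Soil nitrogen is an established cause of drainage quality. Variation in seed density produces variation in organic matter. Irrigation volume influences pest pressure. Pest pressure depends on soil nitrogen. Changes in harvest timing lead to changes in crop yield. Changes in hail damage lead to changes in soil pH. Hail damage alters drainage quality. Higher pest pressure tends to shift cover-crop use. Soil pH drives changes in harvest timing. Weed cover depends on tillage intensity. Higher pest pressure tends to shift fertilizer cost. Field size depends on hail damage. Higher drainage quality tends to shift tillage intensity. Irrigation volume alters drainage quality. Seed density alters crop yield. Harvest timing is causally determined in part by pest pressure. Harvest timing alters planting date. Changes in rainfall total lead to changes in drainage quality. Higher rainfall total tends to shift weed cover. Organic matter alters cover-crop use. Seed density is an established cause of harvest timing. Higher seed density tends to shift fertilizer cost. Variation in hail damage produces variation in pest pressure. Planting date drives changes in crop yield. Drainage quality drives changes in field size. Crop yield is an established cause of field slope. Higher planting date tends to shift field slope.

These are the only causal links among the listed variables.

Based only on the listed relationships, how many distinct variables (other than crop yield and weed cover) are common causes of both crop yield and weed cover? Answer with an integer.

3

The common causes are: hail damage (to crop yield via hail damage → pest pressure → harvest timing → crop yield; to weed cover via hail damage → drainage quality → tillage intensity → weed cover); irrigation volume (to crop yield via irrigation volume → pest pressure → harvest timing → crop yield; to weed cover via irrigation volume → drainage quality → tillage intensity → weed cover); soil nitrogen (to crop yield via soil nitrogen → pest pressure → harvest timing → crop yield; to weed cover via soil nitrogen → drainage quality → tillage intensity → weed cover).
Every other variable lacks a causal path to at least one of crop yield and weed cover.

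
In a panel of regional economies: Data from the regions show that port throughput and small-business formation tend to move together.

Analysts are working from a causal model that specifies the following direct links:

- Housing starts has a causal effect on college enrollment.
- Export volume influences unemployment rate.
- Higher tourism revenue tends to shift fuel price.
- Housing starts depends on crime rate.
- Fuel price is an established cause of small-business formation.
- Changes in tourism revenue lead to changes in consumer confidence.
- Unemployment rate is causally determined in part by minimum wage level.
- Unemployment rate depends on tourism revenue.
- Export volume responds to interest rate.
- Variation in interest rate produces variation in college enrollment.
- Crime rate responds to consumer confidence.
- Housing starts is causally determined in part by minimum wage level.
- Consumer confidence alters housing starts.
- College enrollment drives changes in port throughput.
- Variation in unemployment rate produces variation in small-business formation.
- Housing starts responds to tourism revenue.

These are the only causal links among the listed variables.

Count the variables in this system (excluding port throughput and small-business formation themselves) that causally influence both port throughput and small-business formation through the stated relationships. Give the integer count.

The common causes are: interest rate (to port throughput via interest rate → college enrollment → port throughput; to small-business formation via interest rate → export volume → unemployment rate → small-business formation); minimum wage level (to port throughput via minimum wage level → housing starts → college enrollment → port throughput; to small-business formation via minimum wage level → unemployment rate → small-business formation); tourism revenue (to port throughput via tourism revenue → housing starts → college enrollment → port throughput; to small-business formation via tourism revenue → fuel price → small-business formation).
Every other variable lacks a causal path to at least one of port throughput and small-business formation.

3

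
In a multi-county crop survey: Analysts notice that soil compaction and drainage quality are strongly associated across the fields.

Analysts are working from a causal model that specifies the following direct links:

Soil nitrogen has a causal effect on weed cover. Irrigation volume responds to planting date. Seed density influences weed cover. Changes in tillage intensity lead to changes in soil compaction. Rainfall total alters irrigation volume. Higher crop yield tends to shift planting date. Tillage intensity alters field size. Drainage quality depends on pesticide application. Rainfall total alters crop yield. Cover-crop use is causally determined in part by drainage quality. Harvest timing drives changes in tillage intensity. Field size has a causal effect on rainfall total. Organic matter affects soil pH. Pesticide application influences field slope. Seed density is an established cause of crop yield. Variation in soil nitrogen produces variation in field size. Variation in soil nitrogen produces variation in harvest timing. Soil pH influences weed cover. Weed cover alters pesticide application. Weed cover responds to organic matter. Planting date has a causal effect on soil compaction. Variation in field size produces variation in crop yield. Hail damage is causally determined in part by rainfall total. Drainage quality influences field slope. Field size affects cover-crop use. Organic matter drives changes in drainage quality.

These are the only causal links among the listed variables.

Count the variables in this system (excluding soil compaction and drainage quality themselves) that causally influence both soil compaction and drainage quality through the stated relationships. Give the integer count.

The common causes are: seed density (to soil compaction via seed density → crop yield → planting date → soil compaction; to drainage quality via seed density → weed cover → pesticide application → drainage quality); soil nitrogen (to soil compaction via soil nitrogen → harvest timing → tillage intensity → soil compaction; to drainage quality via soil nitrogen → weed cover → pesticide application → drainage quality).
Every other variable lacks a causal path to at least one of soil compaction and drainage quality.

2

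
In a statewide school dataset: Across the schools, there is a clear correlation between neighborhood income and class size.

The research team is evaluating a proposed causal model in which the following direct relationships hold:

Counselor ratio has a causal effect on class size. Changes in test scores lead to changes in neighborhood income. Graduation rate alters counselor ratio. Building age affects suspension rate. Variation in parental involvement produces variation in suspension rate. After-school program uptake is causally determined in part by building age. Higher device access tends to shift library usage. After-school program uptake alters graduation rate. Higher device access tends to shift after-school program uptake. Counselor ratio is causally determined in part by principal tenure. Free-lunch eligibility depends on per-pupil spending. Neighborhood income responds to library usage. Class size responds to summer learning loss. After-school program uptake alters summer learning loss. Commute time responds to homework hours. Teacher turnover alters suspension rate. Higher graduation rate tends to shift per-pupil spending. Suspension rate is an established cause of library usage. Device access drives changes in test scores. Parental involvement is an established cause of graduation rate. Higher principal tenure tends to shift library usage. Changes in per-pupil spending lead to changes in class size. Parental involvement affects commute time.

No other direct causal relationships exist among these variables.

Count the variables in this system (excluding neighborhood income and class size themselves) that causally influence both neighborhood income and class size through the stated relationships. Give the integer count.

4

The common causes are: building age (to neighborhood income via building age → suspension rate → library usage → neighborhood income; to class size via building age → after-school program uptake → summer learning loss → class size); device access (to neighborhood income via device access → test scores → neighborhood income; to class size via device access → after-school program uptake → summer learning loss → class size); parental involvement (to neighborhood income via parental involvement → suspension rate → library usage → neighborhood income; to class size via parental involvement → graduation rate → per-pupil spending → class size); principal tenure (to neighborhood income via principal tenure → library usage → neighborhood income; to class size via principal tenure → counselor ratio → class size).
Every other variable lacks a causal path to at least one of neighborhood income and class size.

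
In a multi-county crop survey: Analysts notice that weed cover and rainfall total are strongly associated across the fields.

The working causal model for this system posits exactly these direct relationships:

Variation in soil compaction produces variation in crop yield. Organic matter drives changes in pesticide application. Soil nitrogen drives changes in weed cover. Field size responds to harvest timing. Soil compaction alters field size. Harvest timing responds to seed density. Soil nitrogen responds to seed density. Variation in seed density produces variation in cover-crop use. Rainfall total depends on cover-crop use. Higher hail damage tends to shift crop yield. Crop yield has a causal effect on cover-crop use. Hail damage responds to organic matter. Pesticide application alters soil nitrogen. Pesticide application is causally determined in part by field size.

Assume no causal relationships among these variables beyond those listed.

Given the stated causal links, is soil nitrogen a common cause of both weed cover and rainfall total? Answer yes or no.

Soil nitrogen has no stated causal path to rainfall total. A confounder must cause both variables, so soil nitrogen does not qualify.

no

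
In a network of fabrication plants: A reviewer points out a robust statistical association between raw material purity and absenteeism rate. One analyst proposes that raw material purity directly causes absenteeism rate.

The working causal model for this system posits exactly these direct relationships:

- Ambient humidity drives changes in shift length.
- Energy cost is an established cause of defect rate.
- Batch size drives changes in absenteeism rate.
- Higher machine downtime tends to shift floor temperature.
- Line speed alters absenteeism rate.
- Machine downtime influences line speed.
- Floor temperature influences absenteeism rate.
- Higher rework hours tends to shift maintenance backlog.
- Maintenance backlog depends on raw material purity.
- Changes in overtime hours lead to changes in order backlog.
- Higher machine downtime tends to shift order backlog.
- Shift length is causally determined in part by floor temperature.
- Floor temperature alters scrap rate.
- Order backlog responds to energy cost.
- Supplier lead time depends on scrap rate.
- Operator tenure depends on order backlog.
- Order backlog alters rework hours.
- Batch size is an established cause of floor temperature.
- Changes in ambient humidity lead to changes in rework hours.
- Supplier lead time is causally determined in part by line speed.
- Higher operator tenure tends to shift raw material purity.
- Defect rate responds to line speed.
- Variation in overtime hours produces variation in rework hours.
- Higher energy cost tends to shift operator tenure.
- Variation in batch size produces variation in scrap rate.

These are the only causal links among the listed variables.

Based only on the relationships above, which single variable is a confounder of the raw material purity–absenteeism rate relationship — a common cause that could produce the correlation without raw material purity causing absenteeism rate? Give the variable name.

Machine downtime has a causal path to raw material purity (machine downtime → order backlog → operator tenure → raw material purity) and a separate causal path to absenteeism rate (machine downtime → floor temperature → absenteeism rate), so it is a common cause of both.
No stated relationship gives raw material purity a causal route to absenteeism rate, so the correlation is explained by the shared upstream cause rather than a direct effect.

machine downtime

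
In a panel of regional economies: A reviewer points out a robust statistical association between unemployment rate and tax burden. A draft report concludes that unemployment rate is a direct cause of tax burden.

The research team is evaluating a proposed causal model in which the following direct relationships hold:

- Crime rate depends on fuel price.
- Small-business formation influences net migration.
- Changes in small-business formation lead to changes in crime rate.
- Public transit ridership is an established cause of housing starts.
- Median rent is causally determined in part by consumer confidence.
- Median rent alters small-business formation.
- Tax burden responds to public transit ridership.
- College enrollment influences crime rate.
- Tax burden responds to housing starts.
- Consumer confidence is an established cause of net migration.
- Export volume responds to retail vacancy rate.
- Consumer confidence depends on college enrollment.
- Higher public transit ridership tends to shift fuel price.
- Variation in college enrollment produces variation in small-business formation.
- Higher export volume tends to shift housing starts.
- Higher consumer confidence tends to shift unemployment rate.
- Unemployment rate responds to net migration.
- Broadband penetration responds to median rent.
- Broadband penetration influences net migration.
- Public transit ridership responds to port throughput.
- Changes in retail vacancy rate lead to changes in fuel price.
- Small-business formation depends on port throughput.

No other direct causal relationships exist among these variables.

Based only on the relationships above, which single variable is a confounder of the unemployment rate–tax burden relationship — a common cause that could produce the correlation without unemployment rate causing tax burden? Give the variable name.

port throughput

Port throughput has a causal path to unemployment rate (port throughput → small-business formation → net migration → unemployment rate) and a separate causal path to tax burden (port throughput → public transit ridership → tax burden), so it is a common cause of both.
No stated relationship gives unemployment rate a causal route to tax burden, so the correlation is explained by the shared upstream cause rather than a direct effect.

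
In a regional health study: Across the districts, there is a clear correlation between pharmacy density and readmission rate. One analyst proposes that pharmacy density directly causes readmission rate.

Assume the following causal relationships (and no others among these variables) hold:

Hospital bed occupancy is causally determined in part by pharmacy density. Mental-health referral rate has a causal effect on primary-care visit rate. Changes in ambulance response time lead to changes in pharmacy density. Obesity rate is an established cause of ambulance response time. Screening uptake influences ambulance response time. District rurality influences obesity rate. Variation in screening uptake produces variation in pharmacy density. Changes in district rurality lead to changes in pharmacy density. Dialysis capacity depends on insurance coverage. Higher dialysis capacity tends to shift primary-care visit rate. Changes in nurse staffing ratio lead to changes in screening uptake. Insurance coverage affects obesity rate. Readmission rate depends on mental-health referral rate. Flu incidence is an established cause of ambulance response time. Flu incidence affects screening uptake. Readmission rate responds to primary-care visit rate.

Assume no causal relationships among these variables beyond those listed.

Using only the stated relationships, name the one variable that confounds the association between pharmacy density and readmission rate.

Insurance coverage has a causal path to pharmacy density (insurance coverage → obesity rate → ambulance response time → pharmacy density) and a separate causal path to readmission rate (insurance coverage → dialysis capacity → primary-care visit rate → readmission rate), so it is a common cause of both.
No stated relationship gives pharmacy density a causal route to readmission rate, so the correlation is explained by the shared upstream cause rather than a direct effect.

insurance coverage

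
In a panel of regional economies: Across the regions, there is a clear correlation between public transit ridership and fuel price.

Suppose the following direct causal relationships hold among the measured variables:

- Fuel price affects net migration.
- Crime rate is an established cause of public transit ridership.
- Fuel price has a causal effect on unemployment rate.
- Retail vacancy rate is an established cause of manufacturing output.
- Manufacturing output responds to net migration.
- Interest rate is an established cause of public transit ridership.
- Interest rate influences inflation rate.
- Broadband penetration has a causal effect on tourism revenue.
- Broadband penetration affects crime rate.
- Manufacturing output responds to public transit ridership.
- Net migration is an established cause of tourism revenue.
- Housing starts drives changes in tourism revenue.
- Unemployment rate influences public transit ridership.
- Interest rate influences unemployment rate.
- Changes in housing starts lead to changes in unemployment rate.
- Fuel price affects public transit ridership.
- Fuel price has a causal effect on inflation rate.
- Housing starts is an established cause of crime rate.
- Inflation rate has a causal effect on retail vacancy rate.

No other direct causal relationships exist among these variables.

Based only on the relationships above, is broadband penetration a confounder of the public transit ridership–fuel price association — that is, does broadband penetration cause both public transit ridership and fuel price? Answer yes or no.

no

Broadband penetration has no stated causal path to fuel price. A confounder must cause both variables, so broadband penetration does not qualify.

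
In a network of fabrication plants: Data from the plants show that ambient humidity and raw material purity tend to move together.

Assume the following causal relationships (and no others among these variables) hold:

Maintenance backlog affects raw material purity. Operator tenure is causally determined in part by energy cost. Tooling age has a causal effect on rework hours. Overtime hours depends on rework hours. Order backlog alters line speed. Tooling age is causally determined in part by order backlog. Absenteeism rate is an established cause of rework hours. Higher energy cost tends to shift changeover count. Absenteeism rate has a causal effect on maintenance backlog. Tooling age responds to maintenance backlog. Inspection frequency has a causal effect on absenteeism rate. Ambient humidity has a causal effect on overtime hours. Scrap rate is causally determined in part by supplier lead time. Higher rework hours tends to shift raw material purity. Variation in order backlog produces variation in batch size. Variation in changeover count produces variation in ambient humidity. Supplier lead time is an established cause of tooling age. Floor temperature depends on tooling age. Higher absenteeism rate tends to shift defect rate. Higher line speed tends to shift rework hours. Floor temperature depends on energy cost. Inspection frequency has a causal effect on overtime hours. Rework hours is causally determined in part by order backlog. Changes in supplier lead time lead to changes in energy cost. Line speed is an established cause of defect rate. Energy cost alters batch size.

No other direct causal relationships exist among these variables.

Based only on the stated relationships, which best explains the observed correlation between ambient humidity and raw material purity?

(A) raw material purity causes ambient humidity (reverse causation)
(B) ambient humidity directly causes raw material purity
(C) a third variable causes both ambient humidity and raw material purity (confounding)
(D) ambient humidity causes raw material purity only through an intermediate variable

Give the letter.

C

Supplier lead time causes ambient humidity (supplier lead time → energy cost → changeover count → ambient humidity) and raw material purity (supplier lead time → tooling age → rework hours → raw material purity) — a common cause creating the correlation.
There is no stated path from ambient humidity to raw material purity or from raw material purity to ambient humidity, so neither direct nor reverse causation applies.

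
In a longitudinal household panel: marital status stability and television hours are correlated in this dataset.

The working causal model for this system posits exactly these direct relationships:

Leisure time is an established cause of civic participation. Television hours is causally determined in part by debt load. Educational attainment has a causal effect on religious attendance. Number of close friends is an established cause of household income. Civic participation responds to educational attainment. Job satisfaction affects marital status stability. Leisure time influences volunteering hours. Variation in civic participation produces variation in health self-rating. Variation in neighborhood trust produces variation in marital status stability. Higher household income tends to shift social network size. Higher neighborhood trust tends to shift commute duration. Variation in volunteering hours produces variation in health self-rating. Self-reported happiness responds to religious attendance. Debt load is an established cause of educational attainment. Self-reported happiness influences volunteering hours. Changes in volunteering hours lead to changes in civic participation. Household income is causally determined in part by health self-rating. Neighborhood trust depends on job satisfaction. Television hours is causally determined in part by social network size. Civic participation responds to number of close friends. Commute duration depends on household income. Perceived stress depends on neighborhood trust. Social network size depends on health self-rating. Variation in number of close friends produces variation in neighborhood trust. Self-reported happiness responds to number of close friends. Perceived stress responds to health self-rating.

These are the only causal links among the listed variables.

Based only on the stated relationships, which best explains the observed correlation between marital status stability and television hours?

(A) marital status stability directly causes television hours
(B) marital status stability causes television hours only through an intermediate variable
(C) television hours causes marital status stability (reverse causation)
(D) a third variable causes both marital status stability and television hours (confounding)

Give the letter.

Number of close friends causes marital status stability (number of close friends → neighborhood trust → marital status stability) and television hours (number of close friends → household income → social network size → television hours) — a common cause creating the correlation.
There is no stated path from marital status stability to television hours or from television hours to marital status stability, so neither direct nor reverse causation applies.

D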